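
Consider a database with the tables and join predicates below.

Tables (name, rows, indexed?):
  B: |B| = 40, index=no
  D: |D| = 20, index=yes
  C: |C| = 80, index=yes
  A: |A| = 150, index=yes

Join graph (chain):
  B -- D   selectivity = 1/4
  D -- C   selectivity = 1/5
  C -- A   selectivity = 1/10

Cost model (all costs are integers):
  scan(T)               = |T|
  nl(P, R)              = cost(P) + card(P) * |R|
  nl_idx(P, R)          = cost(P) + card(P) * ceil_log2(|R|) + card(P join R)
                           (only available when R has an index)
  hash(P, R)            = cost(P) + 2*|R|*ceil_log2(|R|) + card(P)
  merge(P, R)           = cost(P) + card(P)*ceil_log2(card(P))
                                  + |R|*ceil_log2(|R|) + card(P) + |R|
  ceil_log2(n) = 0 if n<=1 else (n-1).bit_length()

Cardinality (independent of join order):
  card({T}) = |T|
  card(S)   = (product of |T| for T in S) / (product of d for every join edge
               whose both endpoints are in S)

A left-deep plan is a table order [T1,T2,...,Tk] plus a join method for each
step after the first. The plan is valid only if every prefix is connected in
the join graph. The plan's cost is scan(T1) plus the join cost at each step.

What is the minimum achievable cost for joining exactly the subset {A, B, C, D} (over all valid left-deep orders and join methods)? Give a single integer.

6760

Selinger DP over subsets of {A,B,C,D}:
  {B}: scan cost=40, card=40
  {D}: scan cost=20, card=20
  {C}: scan cost=80, card=80
  {A}: scan cost=150, card=150
  {BD}: card=200; try (D,hash)→280, (B,merge)→420, (D,merge)→440, (D,nl_idx)→440, (B,hash)→520, (B,nl)→820 …(+1); best=280 via (D,hash)
  {CD}: card=320; try (D,hash)→360, (C,nl_idx)→480, (C,merge)→780, (D,nl_idx)→800, (D,merge)→840, (C,hash)→1160 …(+2); best=360 via (D,hash)
  {AC}: card=1200; try (C,hash)→1420, (A,nl_idx)→1920, (A,merge)→2070, (C,merge)→2140, (C,nl_idx)→2400, (A,hash)→2560 …(+2); best=1420 via (C,hash)
  {BCD}: card=3200; try (B,hash)→1160, (C,hash)→1600, (C,merge)→2720, (B,merge)→3840, (C,nl_idx)→4880, (B,nl)→13160 …(+1); best=1160 via (B,hash)
  {ACD}: card=4800; try (D,hash)→2820, (A,hash)→3080, (A,merge)→4910, (A,nl_idx)→7720, (D,nl_idx)→12220, (D,merge)→15940 …(+2); best=2820 via (D,hash)
  {ABCD}: card=48000; try (A,hash)→6760, (B,hash)→8100, (A,merge)→44110, (B,merge)→70300, (A,nl_idx)→74760, (B,nl)→194820 …(+1); best=6760 via (A,hash)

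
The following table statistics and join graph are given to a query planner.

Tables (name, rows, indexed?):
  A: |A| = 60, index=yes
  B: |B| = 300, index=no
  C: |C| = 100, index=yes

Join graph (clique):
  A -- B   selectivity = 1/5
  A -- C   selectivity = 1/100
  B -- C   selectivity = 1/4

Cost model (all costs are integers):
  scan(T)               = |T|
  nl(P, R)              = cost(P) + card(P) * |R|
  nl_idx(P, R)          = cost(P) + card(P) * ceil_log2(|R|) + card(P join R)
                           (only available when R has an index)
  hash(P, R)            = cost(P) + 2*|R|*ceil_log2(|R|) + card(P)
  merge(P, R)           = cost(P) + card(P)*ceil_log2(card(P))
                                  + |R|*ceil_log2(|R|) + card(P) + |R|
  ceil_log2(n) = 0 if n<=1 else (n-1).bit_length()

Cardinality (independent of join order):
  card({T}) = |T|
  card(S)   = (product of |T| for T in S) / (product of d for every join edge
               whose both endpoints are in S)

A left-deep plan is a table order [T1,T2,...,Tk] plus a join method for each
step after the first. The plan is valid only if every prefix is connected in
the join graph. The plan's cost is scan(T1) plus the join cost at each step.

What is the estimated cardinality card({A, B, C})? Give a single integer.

Tables in S: A(60), B(300), C(100)
Edges inside S: A-B(d=5), A-C(d=100), B-C(d=4)
numerator = 60 * 300 * 100 = 1800000
denominator = 5 * 100 * 4 = 2000
card(S) = 1800000 / 2000 = 900

900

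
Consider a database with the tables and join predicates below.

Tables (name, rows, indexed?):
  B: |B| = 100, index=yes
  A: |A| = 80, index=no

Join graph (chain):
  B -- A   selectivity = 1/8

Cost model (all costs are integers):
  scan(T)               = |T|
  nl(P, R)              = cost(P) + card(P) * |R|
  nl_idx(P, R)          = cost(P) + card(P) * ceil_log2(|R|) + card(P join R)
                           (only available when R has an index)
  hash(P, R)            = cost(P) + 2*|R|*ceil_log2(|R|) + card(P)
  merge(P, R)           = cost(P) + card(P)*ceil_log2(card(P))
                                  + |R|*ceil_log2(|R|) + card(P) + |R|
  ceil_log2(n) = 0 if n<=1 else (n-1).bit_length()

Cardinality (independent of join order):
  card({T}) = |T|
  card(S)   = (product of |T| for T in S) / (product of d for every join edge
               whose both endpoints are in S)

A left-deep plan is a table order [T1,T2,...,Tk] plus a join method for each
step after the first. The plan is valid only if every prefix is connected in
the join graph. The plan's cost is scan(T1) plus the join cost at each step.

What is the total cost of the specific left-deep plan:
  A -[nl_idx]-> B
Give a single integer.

1640

step 1: scan A: cost=80, card=80
step 2: join B via nl_idx
    card(P join B) = 80*100/(8) = 1000
    cost = 80 + 80*7 + 1000 = 1640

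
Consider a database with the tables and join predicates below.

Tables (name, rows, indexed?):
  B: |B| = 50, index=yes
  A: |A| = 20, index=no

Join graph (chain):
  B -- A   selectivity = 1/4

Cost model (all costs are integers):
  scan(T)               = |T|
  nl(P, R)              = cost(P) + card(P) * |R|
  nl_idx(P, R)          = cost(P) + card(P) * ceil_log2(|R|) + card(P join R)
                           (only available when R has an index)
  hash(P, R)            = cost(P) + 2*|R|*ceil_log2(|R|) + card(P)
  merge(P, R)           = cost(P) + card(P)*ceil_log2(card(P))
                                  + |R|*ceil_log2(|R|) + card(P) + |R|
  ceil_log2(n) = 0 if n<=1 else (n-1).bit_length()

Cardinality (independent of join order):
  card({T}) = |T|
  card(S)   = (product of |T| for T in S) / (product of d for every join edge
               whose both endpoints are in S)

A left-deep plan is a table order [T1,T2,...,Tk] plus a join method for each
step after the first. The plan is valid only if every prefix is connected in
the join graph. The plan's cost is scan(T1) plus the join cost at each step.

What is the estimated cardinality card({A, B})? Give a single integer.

Tables in S: A(20), B(50)
Edges inside S: B-A(d=4)
numerator = 20 * 50 = 1000
denominator = 4 = 4
card(S) = 1000 / 4 = 250

250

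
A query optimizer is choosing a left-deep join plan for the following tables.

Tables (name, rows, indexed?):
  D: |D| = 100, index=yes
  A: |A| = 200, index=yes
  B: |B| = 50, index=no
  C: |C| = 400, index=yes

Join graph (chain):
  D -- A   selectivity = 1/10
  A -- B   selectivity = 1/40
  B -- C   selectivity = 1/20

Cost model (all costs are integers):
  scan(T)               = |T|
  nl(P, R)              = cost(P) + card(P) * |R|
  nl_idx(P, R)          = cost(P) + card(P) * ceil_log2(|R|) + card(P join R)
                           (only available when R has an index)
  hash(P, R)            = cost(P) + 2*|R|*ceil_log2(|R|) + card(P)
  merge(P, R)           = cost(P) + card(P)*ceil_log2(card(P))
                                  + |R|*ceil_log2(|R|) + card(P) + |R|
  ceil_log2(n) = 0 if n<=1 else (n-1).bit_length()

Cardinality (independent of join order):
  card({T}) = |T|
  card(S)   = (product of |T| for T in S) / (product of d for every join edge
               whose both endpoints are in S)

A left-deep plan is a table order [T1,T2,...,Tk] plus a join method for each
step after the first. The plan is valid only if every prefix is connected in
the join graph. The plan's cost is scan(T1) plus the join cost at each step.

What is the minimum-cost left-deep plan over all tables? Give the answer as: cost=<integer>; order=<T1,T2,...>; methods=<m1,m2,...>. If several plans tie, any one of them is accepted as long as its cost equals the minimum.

Selinger DP (subsets sized 1..n):
  {D}: scan cost=100, card=100
  {A}: scan cost=200, card=200
  {B}: scan cost=50, card=50
  {C}: scan cost=400, card=400
  {AD}: card=2000; try (D,hash)→1800, (A,merge)→2700, (D,merge)→2800, (A,nl_idx)→2900, (A,hash)→3400, (D,nl_idx)→3600 …(+2); best=1800 via (D,hash)
  {AB}: card=250; try (A,nl_idx)→700, (B,hash)→1000, (A,merge)→2200, (B,merge)→2350, (A,hash)→3300, (A,nl)→10050 …(+1); best=700 via (A,nl_idx)
  {BC}: card=1000; try (B,hash)→1400, (C,nl_idx)→1500, (C,merge)→4400, (B,merge)→4750, (C,hash)→7300, (C,nl)→20050 …(+1); best=1400 via (B,hash)
  {ABD}: card=2500; try (D,hash)→2350, (D,merge)→3750, (B,hash)→4400, (D,nl_idx)→4950, (D,nl)→25700, (B,merge)→26150 …(+1); best=2350 via (D,hash)
  {ABC}: card=5000; try (A,hash)→5600, (C,merge)→6950, (C,nl_idx)→7950, (C,hash)→8150, (A,merge)→14200, (A,nl_idx)→14400 …(+2); best=5600 via (A,hash)
  {ABCD}: card=50000; try (D,hash)→12000, (C,hash)→12050, (C,merge)→38850, (C,nl_idx)→74850, (D,merge)→76400, (D,nl_idx)→90600 …(+2); best=12000 via (D,hash)

cost=12000; order=C,B,A,D; methods=hash,hash,hash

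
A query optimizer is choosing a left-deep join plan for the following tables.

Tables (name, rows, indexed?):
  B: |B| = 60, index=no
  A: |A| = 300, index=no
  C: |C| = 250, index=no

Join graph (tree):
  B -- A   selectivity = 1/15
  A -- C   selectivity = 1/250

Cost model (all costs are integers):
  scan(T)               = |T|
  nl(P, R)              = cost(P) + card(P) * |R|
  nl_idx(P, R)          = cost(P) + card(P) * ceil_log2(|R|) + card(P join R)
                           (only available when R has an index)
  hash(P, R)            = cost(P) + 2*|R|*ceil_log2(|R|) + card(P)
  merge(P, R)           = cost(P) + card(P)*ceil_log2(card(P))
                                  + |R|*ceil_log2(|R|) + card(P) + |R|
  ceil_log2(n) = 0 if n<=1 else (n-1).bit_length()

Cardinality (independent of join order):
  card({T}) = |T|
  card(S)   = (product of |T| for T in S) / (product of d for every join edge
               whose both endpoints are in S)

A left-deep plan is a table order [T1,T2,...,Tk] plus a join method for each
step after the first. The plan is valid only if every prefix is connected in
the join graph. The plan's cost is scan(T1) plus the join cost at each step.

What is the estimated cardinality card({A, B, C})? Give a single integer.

Tables in S: A(300), B(60), C(250)
Edges inside S: B-A(d=15), A-C(d=250)
numerator = 300 * 60 * 250 = 4500000
denominator = 15 * 250 = 3750
card(S) = 4500000 / 3750 = 1200

1200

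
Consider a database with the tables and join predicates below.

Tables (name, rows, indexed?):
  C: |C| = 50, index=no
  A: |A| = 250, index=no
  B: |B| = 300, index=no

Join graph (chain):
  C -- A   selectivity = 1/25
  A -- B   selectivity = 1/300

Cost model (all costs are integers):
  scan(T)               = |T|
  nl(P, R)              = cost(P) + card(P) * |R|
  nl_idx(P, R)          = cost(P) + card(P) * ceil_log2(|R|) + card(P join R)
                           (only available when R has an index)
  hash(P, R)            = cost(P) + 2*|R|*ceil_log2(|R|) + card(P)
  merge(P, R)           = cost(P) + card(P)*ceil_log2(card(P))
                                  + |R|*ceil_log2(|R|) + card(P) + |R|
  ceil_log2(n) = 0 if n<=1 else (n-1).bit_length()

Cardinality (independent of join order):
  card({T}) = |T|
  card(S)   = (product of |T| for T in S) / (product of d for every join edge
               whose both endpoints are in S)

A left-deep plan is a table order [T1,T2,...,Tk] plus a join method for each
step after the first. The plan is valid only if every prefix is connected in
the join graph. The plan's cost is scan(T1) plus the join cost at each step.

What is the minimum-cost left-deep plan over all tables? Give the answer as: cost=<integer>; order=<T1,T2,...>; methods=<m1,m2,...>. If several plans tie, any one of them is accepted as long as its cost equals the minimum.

Selinger DP (subsets sized 1..n):
  {C}: scan cost=50, card=50
  {A}: scan cost=250, card=250
  {B}: scan cost=300, card=300
  {AC}: card=500; try (C,hash)→1100, (A,merge)→2650, (C,merge)→2850, (A,hash)→4100, (A,nl)→12550, (C,nl)→12750; best=1100 via (C,hash)
  {AB}: card=250; try (A,hash)→4600, (B,merge)→5500, (A,merge)→5550, (B,hash)→5900, (B,nl)→75250, (A,nl)→75300; best=4600 via (A,hash)
  {ABC}: card=500; try (C,hash)→5450, (B,hash)→7000, (C,merge)→7200, (B,merge)→9100, (C,nl)→17100, (B,nl)→151100; best=5450 via (C,hash)

cost=5450; order=B,A,C; methods=hash,hash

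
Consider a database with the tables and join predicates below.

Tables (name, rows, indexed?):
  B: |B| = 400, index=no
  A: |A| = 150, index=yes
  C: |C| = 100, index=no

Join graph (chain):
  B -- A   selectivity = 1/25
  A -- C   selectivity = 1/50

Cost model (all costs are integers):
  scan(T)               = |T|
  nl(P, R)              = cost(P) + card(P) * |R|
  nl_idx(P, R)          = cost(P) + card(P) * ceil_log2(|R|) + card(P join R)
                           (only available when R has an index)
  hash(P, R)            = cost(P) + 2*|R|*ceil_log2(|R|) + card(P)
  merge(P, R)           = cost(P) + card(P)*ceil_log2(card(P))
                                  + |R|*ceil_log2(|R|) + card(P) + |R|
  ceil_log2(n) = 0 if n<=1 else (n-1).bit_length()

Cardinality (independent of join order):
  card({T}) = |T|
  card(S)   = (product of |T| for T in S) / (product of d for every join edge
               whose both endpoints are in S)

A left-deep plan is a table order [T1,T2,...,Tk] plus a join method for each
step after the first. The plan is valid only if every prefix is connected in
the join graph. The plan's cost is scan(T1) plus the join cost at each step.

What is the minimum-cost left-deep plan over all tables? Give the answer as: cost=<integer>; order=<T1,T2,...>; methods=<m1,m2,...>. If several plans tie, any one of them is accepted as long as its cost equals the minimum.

cost=7000; order=B,A,C; methods=hash,hash

Selinger DP (subsets sized 1..n):
  {B}: scan cost=400, card=400
  {A}: scan cost=150, card=150
  {C}: scan cost=100, card=100
  {AB}: card=2400; try (A,hash)→3200, (B,merge)→5500, (A,merge)→5750, (A,nl_idx)→6000, (B,hash)→7500, (B,nl)→60150 …(+1); best=3200 via (A,hash)
  {AC}: card=300; try (A,nl_idx)→1200, (C,hash)→1700, (A,merge)→2250, (C,merge)→2300, (A,hash)→2600, (A,nl)→15100 …(+1); best=1200 via (A,nl_idx)
  {ABC}: card=4800; try (C,hash)→7000, (B,merge)→8200, (B,hash)→8700, (C,merge)→35200, (B,nl)→121200, (C,nl)→243200; best=7000 via (C,hash)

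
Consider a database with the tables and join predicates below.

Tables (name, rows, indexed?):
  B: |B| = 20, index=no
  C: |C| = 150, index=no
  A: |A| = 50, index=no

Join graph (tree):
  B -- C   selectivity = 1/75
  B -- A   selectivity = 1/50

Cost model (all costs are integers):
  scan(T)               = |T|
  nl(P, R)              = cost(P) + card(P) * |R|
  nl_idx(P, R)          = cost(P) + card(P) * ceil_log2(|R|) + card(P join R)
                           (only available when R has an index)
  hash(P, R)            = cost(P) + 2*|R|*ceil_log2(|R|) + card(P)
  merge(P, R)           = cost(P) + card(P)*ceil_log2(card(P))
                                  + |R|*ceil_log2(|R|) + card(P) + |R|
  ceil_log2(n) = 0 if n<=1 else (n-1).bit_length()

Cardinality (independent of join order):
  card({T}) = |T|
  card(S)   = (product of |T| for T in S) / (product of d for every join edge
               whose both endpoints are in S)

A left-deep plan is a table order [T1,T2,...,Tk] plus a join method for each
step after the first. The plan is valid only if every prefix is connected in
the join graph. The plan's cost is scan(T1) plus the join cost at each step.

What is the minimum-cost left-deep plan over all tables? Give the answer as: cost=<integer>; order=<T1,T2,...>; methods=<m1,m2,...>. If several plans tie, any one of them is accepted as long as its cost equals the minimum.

cost=1130; order=C,B,A; methods=hash,merge

Selinger DP (subsets sized 1..n):
  {B}: scan cost=20, card=20
  {C}: scan cost=150, card=150
  {A}: scan cost=50, card=50
  {BC}: card=40; try (B,hash)→500, (C,merge)→1490, (B,merge)→1620, (C,hash)→2440, (C,nl)→3020, (B,nl)→3150; best=500 via (B,hash)
  {AB}: card=20; try (B,hash)→300, (A,merge)→490, (B,merge)→520, (A,hash)→640, (A,nl)→1020, (B,nl)→1050; best=300 via (B,hash)
  {ABC}: card=40; try (A,merge)→1130, (A,hash)→1140, (C,merge)→1770, (A,nl)→2500, (C,hash)→2720, (C,nl)→3300; best=1130 via (A,merge)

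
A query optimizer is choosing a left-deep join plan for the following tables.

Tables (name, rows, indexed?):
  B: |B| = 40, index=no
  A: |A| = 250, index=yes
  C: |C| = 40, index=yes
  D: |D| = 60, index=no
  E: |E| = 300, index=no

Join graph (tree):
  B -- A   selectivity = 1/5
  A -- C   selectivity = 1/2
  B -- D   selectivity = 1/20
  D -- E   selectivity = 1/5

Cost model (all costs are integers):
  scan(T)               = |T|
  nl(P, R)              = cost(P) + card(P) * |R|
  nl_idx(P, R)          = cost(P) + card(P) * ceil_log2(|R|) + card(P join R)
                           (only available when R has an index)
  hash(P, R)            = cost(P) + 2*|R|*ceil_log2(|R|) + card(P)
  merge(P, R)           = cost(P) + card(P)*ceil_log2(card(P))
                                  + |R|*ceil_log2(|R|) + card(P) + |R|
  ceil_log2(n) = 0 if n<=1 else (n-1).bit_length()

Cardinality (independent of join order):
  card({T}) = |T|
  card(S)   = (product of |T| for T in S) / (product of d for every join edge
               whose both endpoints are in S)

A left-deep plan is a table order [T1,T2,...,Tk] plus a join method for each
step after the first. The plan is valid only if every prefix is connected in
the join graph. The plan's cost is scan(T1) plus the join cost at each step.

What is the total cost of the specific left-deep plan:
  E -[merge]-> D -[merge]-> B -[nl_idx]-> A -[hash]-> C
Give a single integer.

828880

step 1: scan E: cost=300, card=300
step 2: join D via merge
    card(P join D) = 300*60/(5) = 3600
    cost = 300 + 300*9 + 60*6 + 300 + 60 = 3720
step 3: join B via merge
    card(P join B) = 3600*40/(20) = 7200
    cost = 3720 + 3600*12 + 40*6 + 3600 + 40 = 50800
step 4: join A via nl_idx
    card(P join A) = 7200*250/(5) = 360000
    cost = 50800 + 7200*8 + 360000 = 468400
step 5: join C via hash
    card(P join C) = 360000*40/(2) = 7200000
    cost = 468400 + 2*40*6 + 360000 = 828880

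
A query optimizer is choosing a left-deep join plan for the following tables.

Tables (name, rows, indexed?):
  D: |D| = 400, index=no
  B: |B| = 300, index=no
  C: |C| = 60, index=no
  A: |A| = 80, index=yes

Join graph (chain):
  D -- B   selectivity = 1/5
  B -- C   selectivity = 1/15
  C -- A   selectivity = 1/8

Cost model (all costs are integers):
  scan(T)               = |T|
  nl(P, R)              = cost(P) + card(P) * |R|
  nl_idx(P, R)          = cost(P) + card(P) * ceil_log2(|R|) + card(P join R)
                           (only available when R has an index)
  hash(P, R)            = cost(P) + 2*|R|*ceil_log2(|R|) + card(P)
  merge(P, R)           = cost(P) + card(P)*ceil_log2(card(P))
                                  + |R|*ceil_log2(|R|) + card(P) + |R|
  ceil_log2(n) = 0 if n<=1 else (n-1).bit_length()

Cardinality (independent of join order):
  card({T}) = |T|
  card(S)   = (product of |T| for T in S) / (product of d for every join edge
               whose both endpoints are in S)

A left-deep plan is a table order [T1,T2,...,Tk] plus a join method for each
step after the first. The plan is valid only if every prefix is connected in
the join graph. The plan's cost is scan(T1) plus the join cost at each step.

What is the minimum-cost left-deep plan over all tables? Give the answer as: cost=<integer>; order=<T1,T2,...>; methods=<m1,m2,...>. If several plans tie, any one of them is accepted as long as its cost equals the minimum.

cost=22840; order=B,C,A,D; methods=hash,hash,hash

Selinger DP (subsets sized 1..n):
  {D}: scan cost=400, card=400
  {B}: scan cost=300, card=300
  {C}: scan cost=60, card=60
  {A}: scan cost=80, card=80
  {BD}: card=24000; try (B,hash)→6200, (D,merge)→7300, (B,merge)→7400, (D,hash)→7800, (D,nl)→120300, (B,nl)→120400; best=6200 via (B,hash)
  {BC}: card=1200; try (C,hash)→1320, (B,merge)→3480, (C,merge)→3720, (B,hash)→5520, (B,nl)→18060, (C,nl)→18300; best=1320 via (C,hash)
  {AC}: card=600; try (C,hash)→880, (A,nl_idx)→1080, (A,merge)→1120, (C,merge)→1140, (A,hash)→1240, (A,nl)→4860 …(+1); best=880 via (C,hash)
  {BCD}: card=96000; try (D,hash)→9720, (D,merge)→19720, (C,hash)→30920, (C,merge)→390620, (D,nl)→481320, (C,nl)→1446200; best=9720 via (D,hash)
  {ABC}: card=12000; try (A,hash)→3640, (B,hash)→6880, (B,merge)→10480, (A,merge)→16360, (A,nl_idx)→21720, (A,nl)→97320 …(+1); best=3640 via (A,hash)
  {ABCD}: card=960000; try (D,hash)→22840, (A,hash)→106840, (D,merge)→187640, (A,nl_idx)→1641720, (A,merge)→1738360, (D,nl)→4803640 …(+1); best=22840 via (D,hash)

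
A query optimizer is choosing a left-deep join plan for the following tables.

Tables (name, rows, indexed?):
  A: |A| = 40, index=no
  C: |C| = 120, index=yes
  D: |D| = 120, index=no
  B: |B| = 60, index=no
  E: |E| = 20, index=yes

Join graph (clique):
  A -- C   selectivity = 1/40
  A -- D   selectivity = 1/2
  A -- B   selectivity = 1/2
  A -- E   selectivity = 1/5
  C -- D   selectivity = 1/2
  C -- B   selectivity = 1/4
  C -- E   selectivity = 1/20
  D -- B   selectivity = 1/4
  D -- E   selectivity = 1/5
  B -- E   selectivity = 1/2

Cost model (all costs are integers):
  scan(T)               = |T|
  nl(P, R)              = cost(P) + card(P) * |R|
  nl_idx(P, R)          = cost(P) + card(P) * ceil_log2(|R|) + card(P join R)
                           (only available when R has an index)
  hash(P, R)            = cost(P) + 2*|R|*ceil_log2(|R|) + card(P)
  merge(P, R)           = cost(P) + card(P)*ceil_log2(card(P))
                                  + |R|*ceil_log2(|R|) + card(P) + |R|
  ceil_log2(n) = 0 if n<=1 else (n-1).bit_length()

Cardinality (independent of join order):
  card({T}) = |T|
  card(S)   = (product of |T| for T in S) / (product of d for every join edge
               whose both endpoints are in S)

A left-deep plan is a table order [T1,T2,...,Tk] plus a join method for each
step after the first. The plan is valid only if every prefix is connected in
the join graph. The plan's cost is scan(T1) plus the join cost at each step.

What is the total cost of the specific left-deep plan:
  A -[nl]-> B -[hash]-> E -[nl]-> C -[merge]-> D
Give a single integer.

293520

step 1: scan A: cost=40, card=40
step 2: join B via nl
    card(P join B) = 40*60/(2) = 1200
    cost = 40 + 40*60 = 2440
step 3: join E via hash
    card(P join E) = 1200*20/(5*2) = 2400
    cost = 2440 + 2*20*5 + 1200 = 3840
step 4: join C via nl
    card(P join C) = 2400*120/(40*4*20) = 90
    cost = 3840 + 2400*120 = 291840
step 5: join D via merge
    card(P join D) = 90*120/(2*2*4*5) = 135
    cost = 291840 + 90*7 + 120*7 + 90 + 120 = 293520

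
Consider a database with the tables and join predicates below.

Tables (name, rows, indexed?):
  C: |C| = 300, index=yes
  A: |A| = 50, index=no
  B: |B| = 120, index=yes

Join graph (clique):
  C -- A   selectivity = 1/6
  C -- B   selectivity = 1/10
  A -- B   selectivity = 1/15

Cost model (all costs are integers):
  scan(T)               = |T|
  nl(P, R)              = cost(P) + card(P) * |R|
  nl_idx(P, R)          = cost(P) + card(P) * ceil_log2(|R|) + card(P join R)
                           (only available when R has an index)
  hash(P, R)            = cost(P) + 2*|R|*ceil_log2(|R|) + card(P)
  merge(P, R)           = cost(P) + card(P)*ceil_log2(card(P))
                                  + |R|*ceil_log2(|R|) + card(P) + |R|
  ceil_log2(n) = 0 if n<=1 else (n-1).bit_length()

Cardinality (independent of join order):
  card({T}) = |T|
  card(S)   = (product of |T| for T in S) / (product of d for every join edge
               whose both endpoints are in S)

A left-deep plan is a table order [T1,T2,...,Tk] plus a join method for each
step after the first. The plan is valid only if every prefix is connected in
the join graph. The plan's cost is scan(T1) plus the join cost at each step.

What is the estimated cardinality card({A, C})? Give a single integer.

2500

Tables in S: A(50), C(300)
Edges inside S: C-A(d=6)
numerator = 50 * 300 = 15000
denominator = 6 = 6
card(S) = 15000 / 6 = 2500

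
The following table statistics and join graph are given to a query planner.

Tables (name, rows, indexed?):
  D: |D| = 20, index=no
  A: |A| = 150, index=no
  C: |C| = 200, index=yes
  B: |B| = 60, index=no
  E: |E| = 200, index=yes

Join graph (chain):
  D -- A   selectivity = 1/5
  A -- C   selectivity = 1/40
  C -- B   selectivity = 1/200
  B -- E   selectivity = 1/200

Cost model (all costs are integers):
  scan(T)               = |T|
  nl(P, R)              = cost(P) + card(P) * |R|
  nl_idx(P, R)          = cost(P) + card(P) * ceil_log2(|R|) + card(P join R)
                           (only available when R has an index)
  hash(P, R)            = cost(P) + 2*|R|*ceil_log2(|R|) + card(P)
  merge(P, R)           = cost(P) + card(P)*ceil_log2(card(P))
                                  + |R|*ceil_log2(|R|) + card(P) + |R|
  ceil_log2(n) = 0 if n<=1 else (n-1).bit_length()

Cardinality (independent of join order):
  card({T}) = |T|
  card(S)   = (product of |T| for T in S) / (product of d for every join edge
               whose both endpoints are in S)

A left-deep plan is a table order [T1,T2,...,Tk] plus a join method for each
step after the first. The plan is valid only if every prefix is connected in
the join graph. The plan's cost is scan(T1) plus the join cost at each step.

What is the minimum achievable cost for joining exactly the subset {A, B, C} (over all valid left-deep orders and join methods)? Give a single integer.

Selinger DP over subsets of {A,B,C}:
  {A}: scan cost=150, card=150
  {C}: scan cost=200, card=200
  {B}: scan cost=60, card=60
  {AC}: card=750; try (C,nl_idx)→2100, (A,hash)→2800, (C,merge)→3300, (A,merge)→3350, (C,hash)→3500, (C,nl)→30150 …(+1); best=2100 via (C,nl_idx)
  {BC}: card=60; try (C,nl_idx)→600, (B,hash)→1120, (C,merge)→2280, (B,merge)→2420, (C,hash)→3320, (C,nl)→12060 …(+1); best=600 via (C,nl_idx)
  {ABC}: card=225; try (A,merge)→2370, (A,hash)→3060, (B,hash)→3570, (A,nl)→9600, (B,merge)→10770, (B,nl)→47100; best=2370 via (A,merge)

2370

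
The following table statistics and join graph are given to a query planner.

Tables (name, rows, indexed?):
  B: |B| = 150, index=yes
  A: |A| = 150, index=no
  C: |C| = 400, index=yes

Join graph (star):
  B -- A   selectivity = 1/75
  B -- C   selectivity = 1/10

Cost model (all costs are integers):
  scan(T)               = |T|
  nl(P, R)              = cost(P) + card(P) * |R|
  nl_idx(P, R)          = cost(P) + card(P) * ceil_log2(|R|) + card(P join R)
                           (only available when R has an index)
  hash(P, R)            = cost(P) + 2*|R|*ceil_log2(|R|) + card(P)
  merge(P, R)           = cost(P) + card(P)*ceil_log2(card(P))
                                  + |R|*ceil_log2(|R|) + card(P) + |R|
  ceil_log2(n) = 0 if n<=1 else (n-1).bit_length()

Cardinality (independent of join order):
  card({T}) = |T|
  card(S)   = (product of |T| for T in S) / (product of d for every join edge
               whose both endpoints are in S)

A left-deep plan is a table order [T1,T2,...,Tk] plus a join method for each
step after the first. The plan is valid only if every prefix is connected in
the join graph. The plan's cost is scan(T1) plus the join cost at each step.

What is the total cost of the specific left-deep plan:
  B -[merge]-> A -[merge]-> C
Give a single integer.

step 1: scan B: cost=150, card=150
step 2: join A via merge
    card(P join A) = 150*150/(75) = 300
    cost = 150 + 150*8 + 150*8 + 150 + 150 = 2850
step 3: join C via merge
    card(P join C) = 300*400/(10) = 12000
    cost = 2850 + 300*9 + 400*9 + 300 + 400 = 9850

9850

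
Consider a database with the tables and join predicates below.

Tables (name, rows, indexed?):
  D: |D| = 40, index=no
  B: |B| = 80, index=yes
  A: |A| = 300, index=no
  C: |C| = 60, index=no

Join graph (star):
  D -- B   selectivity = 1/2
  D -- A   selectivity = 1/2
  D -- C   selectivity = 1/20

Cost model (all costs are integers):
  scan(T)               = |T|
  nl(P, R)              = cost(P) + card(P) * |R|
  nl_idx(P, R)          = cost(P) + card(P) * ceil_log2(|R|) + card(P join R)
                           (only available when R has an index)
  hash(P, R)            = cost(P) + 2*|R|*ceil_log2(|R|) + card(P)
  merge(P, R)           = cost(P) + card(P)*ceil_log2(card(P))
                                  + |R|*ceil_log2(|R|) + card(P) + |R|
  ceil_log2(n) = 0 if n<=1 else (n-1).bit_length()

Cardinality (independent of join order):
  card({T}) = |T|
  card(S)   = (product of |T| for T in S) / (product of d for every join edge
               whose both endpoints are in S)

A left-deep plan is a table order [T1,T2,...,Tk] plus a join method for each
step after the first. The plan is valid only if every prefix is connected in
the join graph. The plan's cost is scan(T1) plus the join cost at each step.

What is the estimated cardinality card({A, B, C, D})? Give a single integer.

Tables in S: A(300), B(80), C(60), D(40)
Edges inside S: D-B(d=2), D-A(d=2), D-C(d=20)
numerator = 300 * 80 * 60 * 40 = 57600000
denominator = 2 * 2 * 20 = 80
card(S) = 57600000 / 80 = 720000

720000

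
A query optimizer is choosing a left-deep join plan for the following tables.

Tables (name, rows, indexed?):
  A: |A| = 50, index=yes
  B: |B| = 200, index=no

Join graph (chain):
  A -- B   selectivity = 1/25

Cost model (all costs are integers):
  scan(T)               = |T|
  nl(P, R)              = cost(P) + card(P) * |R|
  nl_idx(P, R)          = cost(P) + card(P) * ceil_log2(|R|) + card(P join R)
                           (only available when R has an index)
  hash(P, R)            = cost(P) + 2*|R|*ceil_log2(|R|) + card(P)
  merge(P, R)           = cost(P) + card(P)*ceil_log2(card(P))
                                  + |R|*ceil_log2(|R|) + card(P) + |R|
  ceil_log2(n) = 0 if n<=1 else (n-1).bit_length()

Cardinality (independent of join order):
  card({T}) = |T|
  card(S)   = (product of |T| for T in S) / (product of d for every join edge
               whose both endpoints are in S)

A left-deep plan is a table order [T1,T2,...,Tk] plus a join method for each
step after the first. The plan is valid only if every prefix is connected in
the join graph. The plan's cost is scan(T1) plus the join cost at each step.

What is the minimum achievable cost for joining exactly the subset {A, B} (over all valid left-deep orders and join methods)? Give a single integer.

1000

Selinger DP over subsets of {A,B}:
  {A}: scan cost=50, card=50
  {B}: scan cost=200, card=200
  {AB}: card=400; try (A,hash)→1000, (A,nl_idx)→1800, (B,merge)→2200, (A,merge)→2350, (B,hash)→3300, (B,nl)→10050 …(+1); best=1000 via (A,hash)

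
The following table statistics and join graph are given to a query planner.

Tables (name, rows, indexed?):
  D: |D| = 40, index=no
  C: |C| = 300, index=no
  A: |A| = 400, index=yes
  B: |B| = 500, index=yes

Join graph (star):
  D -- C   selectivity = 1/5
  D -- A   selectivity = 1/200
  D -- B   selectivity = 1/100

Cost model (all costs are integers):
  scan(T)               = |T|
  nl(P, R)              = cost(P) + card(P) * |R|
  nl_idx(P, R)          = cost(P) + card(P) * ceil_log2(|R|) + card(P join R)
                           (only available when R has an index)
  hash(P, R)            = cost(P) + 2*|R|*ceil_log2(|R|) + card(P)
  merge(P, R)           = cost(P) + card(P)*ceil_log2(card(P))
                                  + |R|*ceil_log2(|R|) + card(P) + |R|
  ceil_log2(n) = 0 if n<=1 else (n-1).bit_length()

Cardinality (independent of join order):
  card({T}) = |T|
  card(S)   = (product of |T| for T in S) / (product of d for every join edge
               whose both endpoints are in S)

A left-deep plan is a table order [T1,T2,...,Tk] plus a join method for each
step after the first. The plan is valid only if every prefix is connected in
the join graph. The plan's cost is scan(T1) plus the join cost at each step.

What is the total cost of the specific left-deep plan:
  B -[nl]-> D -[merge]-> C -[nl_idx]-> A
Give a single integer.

step 1: scan B: cost=500, card=500
step 2: join D via nl
    card(P join D) = 500*40/(100) = 200
    cost = 500 + 500*40 = 20500
step 3: join C via merge
    card(P join C) = 200*300/(5) = 12000
    cost = 20500 + 200*8 + 300*9 + 200 + 300 = 25300
step 4: join A via nl_idx
    card(P join A) = 12000*400/(200) = 24000
    cost = 25300 + 12000*9 + 24000 = 157300

157300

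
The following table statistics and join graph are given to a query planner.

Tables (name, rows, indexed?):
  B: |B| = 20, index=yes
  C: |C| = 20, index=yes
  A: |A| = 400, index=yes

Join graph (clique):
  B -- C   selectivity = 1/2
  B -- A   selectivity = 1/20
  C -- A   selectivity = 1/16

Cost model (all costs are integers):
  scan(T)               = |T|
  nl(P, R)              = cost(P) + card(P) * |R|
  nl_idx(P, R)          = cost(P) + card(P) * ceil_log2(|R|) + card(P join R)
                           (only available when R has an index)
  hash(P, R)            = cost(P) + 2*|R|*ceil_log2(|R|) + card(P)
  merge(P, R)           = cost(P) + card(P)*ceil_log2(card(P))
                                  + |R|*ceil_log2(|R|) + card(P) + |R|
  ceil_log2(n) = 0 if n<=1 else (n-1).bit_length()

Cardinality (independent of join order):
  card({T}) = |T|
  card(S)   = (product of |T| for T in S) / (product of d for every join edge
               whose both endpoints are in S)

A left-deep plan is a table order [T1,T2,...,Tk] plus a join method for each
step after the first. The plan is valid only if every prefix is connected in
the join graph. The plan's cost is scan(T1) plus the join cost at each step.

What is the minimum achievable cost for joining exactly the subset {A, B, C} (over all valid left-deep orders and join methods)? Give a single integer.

1200

Selinger DP over subsets of {A,B,C}:
  {B}: scan cost=20, card=20
  {C}: scan cost=20, card=20
  {A}: scan cost=400, card=400
  {BC}: card=200; try (C,hash)→240, (B,hash)→240, (C,merge)→260, (B,merge)→260, (C,nl_idx)→320, (B,nl_idx)→320 …(+2); best=240 via (C,hash)
  {AB}: card=400; try (A,nl_idx)→600, (B,hash)→1000, (B,nl_idx)→2800, (A,merge)→4140, (B,merge)→4520, (A,hash)→7240 …(+2); best=600 via (A,nl_idx)
  {AC}: card=500; try (A,nl_idx)→700, (C,hash)→1000, (C,nl_idx)→2900, (A,merge)→4140, (C,merge)→4520, (A,hash)→7240 …(+2); best=700 via (A,nl_idx)
  {ABC}: card=250; try (C,hash)→1200, (B,hash)→1400, (A,nl_idx)→2290, (C,nl_idx)→2850, (B,nl_idx)→3450, (C,merge)→4720 …(+6); best=1200 via (C,hash)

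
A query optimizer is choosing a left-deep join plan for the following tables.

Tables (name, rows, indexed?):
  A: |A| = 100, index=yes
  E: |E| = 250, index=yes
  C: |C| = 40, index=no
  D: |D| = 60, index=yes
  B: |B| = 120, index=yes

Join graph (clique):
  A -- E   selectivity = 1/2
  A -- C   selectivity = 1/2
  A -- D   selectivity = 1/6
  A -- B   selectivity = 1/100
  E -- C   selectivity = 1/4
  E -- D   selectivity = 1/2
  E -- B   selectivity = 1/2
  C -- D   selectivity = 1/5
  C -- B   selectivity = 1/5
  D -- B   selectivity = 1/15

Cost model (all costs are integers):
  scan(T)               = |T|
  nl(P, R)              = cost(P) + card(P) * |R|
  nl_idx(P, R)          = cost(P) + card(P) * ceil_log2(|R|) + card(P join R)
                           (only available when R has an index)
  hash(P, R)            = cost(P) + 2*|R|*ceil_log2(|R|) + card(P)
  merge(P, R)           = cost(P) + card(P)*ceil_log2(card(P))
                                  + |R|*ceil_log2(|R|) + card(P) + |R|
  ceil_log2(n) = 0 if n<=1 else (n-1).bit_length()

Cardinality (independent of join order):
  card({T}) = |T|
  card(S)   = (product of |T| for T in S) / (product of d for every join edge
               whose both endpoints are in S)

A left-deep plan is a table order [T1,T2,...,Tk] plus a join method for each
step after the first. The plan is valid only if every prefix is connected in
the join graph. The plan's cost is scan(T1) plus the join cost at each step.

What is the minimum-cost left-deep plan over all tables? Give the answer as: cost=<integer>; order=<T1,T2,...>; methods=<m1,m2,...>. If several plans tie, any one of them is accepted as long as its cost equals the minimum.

Selinger DP (subsets sized 1..n):
  {A}: scan cost=100, card=100
  {E}: scan cost=250, card=250
  {C}: scan cost=40, card=40
  {D}: scan cost=60, card=60
  {B}: scan cost=120, card=120
  {AE}: card=12500; try (A,hash)→1900, (E,merge)→3150, (A,merge)→3300, (E,hash)→4200, (E,nl_idx)→13400, (A,nl_idx)→14500 …(+2); best=1900 via (A,hash)
  {AC}: card=2000; try (C,hash)→680, (A,merge)→1120, (C,merge)→1180, (A,hash)→1480, (A,nl_idx)→2320, (A,nl)→4040 …(+1); best=680 via (C,hash)
  {AD}: card=1000; try (D,hash)→920, (A,merge)→1280, (D,merge)→1320, (A,nl_idx)→1480, (A,hash)→1520, (D,nl_idx)→1700 …(+2); best=920 via (D,hash)
  {AB}: card=120; try (B,nl_idx)→920, (A,nl_idx)→1080, (A,hash)→1640, (B,merge)→1860, (B,hash)→1880, (A,merge)→1880 …(+2); best=920 via (B,nl_idx)
  {CE}: card=2500; try (C,hash)→980, (E,merge)→2570, (C,merge)→2780, (E,nl_idx)→2860, (E,hash)→4080, (E,nl)→10040 …(+1); best=980 via (C,hash)
  {DE}: card=7500; try (D,hash)→1220, (E,merge)→2730, (D,merge)→2920, (E,hash)→4120, (E,nl_idx)→8040, (D,nl_idx)→9250 …(+2); best=1220 via (D,hash)
  {BE}: card=15000; try (B,hash)→2180, (E,merge)→3330, (B,merge)→3460, (E,hash)→4240, (E,nl_idx)→16080, (B,nl_idx)→17000 …(+2); best=2180 via (B,hash)
  {CD}: card=480; try (C,hash)→600, (D,merge)→740, (D,nl_idx)→760, (C,merge)→760, (D,hash)→800, (D,nl)→2440 …(+1); best=600 via (C,hash)
  {BC}: card=960; try (C,hash)→720, (B,merge)→1280, (B,nl_idx)→1280, (C,merge)→1360, (B,hash)→1760, (B,nl)→4840 …(+1); best=720 via (C,hash)
  {BD}: card=480; try (D,hash)→960, (B,nl_idx)→960, (D,nl_idx)→1320, (B,merge)→1440, (D,merge)→1500, (B,hash)→1800 …(+2); best=960 via (D,hash)
  {ACE}: card=62500; try (A,hash)→4880, (E,hash)→6680, (C,hash)→14880, (E,merge)→26930, (A,merge)→34280, (E,nl_idx)→79180 …(+5); best=4880 via (A,hash)
  {ADE}: card=62500; try (E,hash)→5920, (A,hash)→10120, (E,merge)→14170, (D,hash)→15120, (E,nl_idx)→71420, (A,merge)→107020 …(+6); best=5920 via (E,hash)
  {ABE}: card=7500; try (E,merge)→4130, (E,hash)→5040, (E,nl_idx)→9380, (B,hash)→16080, (A,hash)→18580, (E,nl)→30920 …(+6); best=4130 via (E,merge)
  {ACD}: card=4000; try (C,hash)→2400, (A,hash)→2480, (D,hash)→3400, (A,merge)→6200, (A,nl_idx)→7960, (C,merge)→12200 …(+5); best=2400 via (C,hash)
  {ABC}: card=480; try (C,hash)→1520, (C,merge)→2160, (A,hash)→3080, (B,hash)→4360, (C,nl)→5720, (A,nl_idx)→7920 …(+5); best=1520 via (C,hash)
  {ABD}: card=80; try (D,nl_idx)→1720, (D,hash)→1760, (D,merge)→2300, (A,hash)→2840, (B,hash)→3600, (A,nl_idx)→4400 …(+6); best=1720 via (D,nl_idx)
  {CDE}: card=15000; try (D,hash)→4200, (E,hash)→5080, (E,merge)→7650, (C,hash)→9200, (E,nl_idx)→19440, (D,nl_idx)→30980 …(+5); best=4200 via (D,hash)
  {BCE}: card=30000; try (B,hash)→5160, (E,hash)→5680, (E,merge)→13530, (C,hash)→17660, (B,merge)→34440, (E,nl_idx)→38400 …(+5); best=5160 via (B,hash)
  {BDE}: card=30000; try (E,hash)→5440, (E,merge)→8010, (B,hash)→10400, (D,hash)→17900, (E,nl_idx)→34800, (B,nl_idx)→83720 …(+6); best=5440 via (E,hash)
  {BCD}: card=768; try (C,hash)→1920, (D,hash)→2400, (B,hash)→2760, (B,nl_idx)→4728, (C,merge)→6040, (B,merge)→6360 …(+5); best=1920 via (C,hash)
  {ACDE}: card=62500; try (E,hash)→10400, (A,hash)→20600, (E,merge)→56650, (D,hash)→68100, (C,hash)→68900, (E,nl_idx)→96900 …(+9); best=10400 via (E,hash)
  {ABCE}: card=7500; try (E,hash)→6000, (E,merge)→8570, (C,hash)→12110, (E,nl_idx)→12860, (A,hash)→36560, (B,hash)→69060 …(+9); best=6000 via (E,hash)
  {ABDE}: card=2500; try (E,merge)→4610, (E,nl_idx)→4860, (E,hash)→5800, (D,hash)→12350, (E,nl)→21720, (A,hash)→36840 …(+10); best=4610 via (E,merge)
  {ABCD}: card=64; try (C,hash)→2280, (C,merge)→2640, (D,hash)→2720, (A,hash)→4088, (D,nl_idx)→4464, (C,nl)→4920 …(+9); best=2280 via (C,hash)
  {BCDE}: card=12000; try (E,hash)→6688, (E,merge)→12618, (E,nl_idx)→20064, (B,hash)→20880, (D,hash)→35880, (C,hash)→35920 …(+9); best=6688 via (E,hash)
  {ABCDE}: card=500; try (E,nl_idx)→3292, (E,merge)→4978, (E,hash)→6344, (C,hash)→7590, (D,hash)→14220, (E,nl)→18280 …(+13); best=3292 via (E,nl_idx)

cost=3292; order=A,B,D,C,E; methods=nl_idx,nl_idx,hash,nl_idx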